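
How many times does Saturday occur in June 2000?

4

June 2000 has 30 days and begins on Thursday.
The first Saturday is June 3.
Saturdays fall on 3, 10, 17, 24 — that's 4.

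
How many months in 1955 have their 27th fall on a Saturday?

Check the 27th of each month of 1955: Jan 27: Thu, Feb 27: Sun, Mar 27: Sun, Apr 27: Wed, May 27: Fri, Jun 27: Mon, Jul 27: Wed, Aug 27: Sat, Sep 27: Tue, Oct 27: Thu, Nov 27: Sun, Dec 27: Tue.
Saturday occurs in August — 1 month.

1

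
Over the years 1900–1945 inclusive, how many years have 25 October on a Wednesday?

7

Track 25 October's weekday year by year (advancing +1, or +2 across a Feb 29):
  1900: Thu  1901: Fri (+1)  1902: Sat (+1)  1903: Sun (+1)  1904: Tue (+2)
  1905: Wed (+1) ✓  1906: Thu (+1)  1907: Fri (+1)  1908: Sun (+2)  1909: Mon (+1)
  1910: Tue (+1)  1911: Wed (+1) ✓  1912: Fri (+2)  1913: Sat (+1)  … (18 more years) …
  1932: Tue (+2)  1933: Wed (+1) ✓  1934: Thu (+1)  1935: Fri (+1)  1936: Sun (+2)
  1937: Mon (+1)  1938: Tue (+1)  1939: Wed (+1) ✓  1940: Fri (+2)  1941: Sat (+1)
  1942: Sun (+1)  1943: Mon (+1)  1944: Wed (+2) ✓  1945: Thu (+1)
Wednesday years: 1905, 1911, 1916, 1922, 1933, 1939, 1944 — 7 in total.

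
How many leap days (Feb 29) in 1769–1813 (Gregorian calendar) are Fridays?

Leap years in 1769–1813: 10 of them.
Feb 29 weekday advances by 5 (mod 7) from one leap year to the next four years later (or differs when a century non-leap intervenes).
Leap-day weekdays: 1772:Sat 1776:Thu 1780:Tue 1784:Sun 1788:Fri✓ 1792:Wed 1796:Mon 1804:Wed 1808:Mon 1812:Sat
Friday: 1788 → 1.

1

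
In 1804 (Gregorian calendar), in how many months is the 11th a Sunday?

Check the 11th of each month of 1804: Jan 11: Wed, Feb 11: Sat, Mar 11: Sun, Apr 11: Wed, May 11: Fri, Jun 11: Mon, Jul 11: Wed, Aug 11: Sat, Sep 11: Tue, Oct 11: Thu, Nov 11: Sun, Dec 11: Tue.
Sunday occurs in March, November — 2 months.

2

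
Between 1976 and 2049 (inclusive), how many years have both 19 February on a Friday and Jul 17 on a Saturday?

8

Check each year's weekday for 19 February and Jul 17:
  1976: Thu/Sat  1977: Sat/Sun  1978: Sun/Mon  1979: Mon/Tue  1980: Tue/Thu  1981: Thu/Fri  1982: Fri/Sat ✓  1983: Sat/Sun  1984: Sun/Tue  1985: Tue/Wed  1986: Wed/Thu  1987: Thu/Fri  1988: Fri/Sun  1989: Sun/Mon  …(46 more)…  2036: Tue/Thu  2037: Thu/Fri  2038: Fri/Sat ✓  2039: Sat/Sun  2040: Sun/Tue  2041: Tue/Wed  2042: Wed/Thu  2043: Thu/Fri  2044: Fri/Sun  2045: Sun/Mon  2046: Mon/Tue  2047: Tue/Wed  2048: Wed/Fri  2049: Fri/Sat ✓
Both conditions hold in: 1982, 1993, 1999, 2010, 2021, 2027, 2038, 2049 — 8.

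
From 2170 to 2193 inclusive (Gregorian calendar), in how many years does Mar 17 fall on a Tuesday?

Track Mar 17's weekday year by year (advancing +1, or +2 across a Feb 29):
  2170: Sat  2171: Sun (+1)  2172: Tue (+2) ✓  2173: Wed (+1)  2174: Thu (+1)
  2175: Fri (+1)  2176: Sun (+2)  2177: Mon (+1)  2178: Tue (+1) ✓  2179: Wed (+1)
  2180: Fri (+2)  2181: Sat (+1)  2182: Sun (+1)  2183: Mon (+1)  2184: Wed (+2)
  2185: Thu (+1)  2186: Fri (+1)  2187: Sat (+1)  2188: Mon (+2)  2189: Tue (+1) ✓
  2190: Wed (+1)  2191: Thu (+1)  2192: Sat (+2)  2193: Sun (+1)
Tuesday years: 2172, 2178, 2189 — 3 in total.

3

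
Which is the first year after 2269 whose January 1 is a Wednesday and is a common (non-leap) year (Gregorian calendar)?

Jan 1 advances by 2 weekdays after a leap year and by 1 after a common year.
2269: Jan 1 is Friday.
2270: Saturday
2271: Sunday
2272: Monday (leap)
2273: Wednesday
2273 begins on a Wednesday and is a common year.

2273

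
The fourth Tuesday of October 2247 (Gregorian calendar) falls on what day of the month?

26

October 1, 2247 is a Friday, so the first Tuesday is the 5th.
The fourth Tuesday is 5 + 21 = 26.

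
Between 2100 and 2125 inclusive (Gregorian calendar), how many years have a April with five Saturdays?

April has 30 days; it has five Saturdays when Saturday falls among the first (month-length − 28) days — i.e. when April 1 is one of Saturday/Friday.
April 1 by year: 2100:Thu 2101:Fri✓ 2102:Sat✓ 2103:Sun 2104:Tue 2105:Wed 2106:Thu 2107:Fri✓ 2108:Sun 2109:Mon 2110:Tue 2111:Wed 2112:Fri✓ 2113:Sat✓ 2114:Sun 2115:Mon 2116:Wed 2117:Thu 2118:Fri✓ 2119:Sat✓ 2120:Mon 2121:Tue 2122:Wed 2123:Thu 2124:Sat✓ 2125:Sun
Years with five Saturdays: 2101, 2102, 2107, 2112, 2113, 2118, 2119, 2124 → 8.

8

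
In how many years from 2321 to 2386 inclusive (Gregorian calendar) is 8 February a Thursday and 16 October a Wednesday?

2

Check each year's weekday for 8 February and 16 October:
  2321: Tue/Sun  2322: Wed/Mon  2323: Thu/Tue  2324: Fri/Thu  2325: Sun/Fri  2326: Mon/Sat  2327: Tue/Sun  2328: Wed/Tue  2329: Fri/Wed  2330: Sat/Thu  2331: Sun/Fri  2332: Mon/Sun  2333: Wed/Mon  2334: Thu/Tue  …(38 more)…  2373: Thu/Tue  2374: Fri/Wed  2375: Sat/Thu  2376: Sun/Sat  2377: Tue/Sun  2378: Wed/Mon  2379: Thu/Tue  2380: Fri/Thu  2381: Sun/Fri  2382: Mon/Sat  2383: Tue/Sun  2384: Wed/Tue  2385: Fri/Wed  2386: Sat/Thu
Both conditions hold in: 2340, 2368 — 2.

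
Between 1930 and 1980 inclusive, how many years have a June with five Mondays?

June has 30 days; it has five Mondays when Monday falls among the first (month-length − 28) days — i.e. when June 1 is one of Monday/Sunday.
June 1 by year: 1930:Sun✓ 1931:Mon✓ 1932:Wed 1933:Thu 1934:Fri 1935:Sat 1936:Mon✓ 1937:Tue 1938:Wed 1939:Thu 1940:Sat 1941:Sun✓ 1942:Mon✓ 1943:Tue 1944:Thu …(21 more)… 1966:Wed 1967:Thu 1968:Sat 1969:Sun✓ 1970:Mon✓ 1971:Tue 1972:Thu 1973:Fri 1974:Sat 1975:Sun✓ 1976:Tue 1977:Wed 1978:Thu 1979:Fri 1980:Sun✓
Years with five Mondays: 1930, 1931, 1936, 1941, 1942, 1947, 1952, 1953, 1958, 1959, 1964, 1969, 1970, 1975, 1980 → 15.

15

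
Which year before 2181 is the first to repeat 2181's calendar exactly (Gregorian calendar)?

2170

Two years share a calendar iff Jan 1 falls on the same weekday and both are leap or both are common. 2181: Jan 1 is Monday, common year.
2180: Jan 1 Saturday, leap
2179: Jan 1 Friday, common
2178: Jan 1 Thursday, common
2177: Jan 1 Wednesday, common
2176: Jan 1 Monday, leap
2175: Jan 1 Sunday, common
2174: Jan 1 Saturday, common
2173: Jan 1 Friday, common
2172: Jan 1 Wednesday, leap
2171: Jan 1 Tuesday, common
2170: Jan 1 Monday, common
2170 matches on both conditions.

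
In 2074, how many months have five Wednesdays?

4

A month of length L has five Wednesdays iff its first Wednesday is on day ≤ L−28 (so day 1–3 in a 31-day month, 1–2 in a 30-day month, day 1 in a leap February).
Checking each month of 2074: Jan starts Mon (31d) ✓; Feb starts Thu (28d); Mar starts Thu (31d); Apr starts Sun (30d); May starts Tue (31d) ✓; Jun starts Fri (30d); Jul starts Sun (31d); Aug starts Wed (31d) ✓; Sep starts Sat (30d); Oct starts Mon (31d) ✓; Nov starts Thu (30d); Dec starts Sat (31d).
Five-Wednesday months: January, May, August, October → 4.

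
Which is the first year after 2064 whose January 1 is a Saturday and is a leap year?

2084

Jan 1 advances by 2 weekdays after a leap year and by 1 after a common year.
2064: Jan 1 is Tuesday (leap).
2065: Thursday
2066: Friday
2067: Saturday
2068: Sunday (leap)
2069: Tuesday
2070: Wednesday
2071: Thursday
2072: Friday (leap)
2073: Sunday
2074: Monday
2075: Tuesday
2076: Wednesday (leap)
2077: Friday
2078: Saturday
2079: Sunday
2080: Monday (leap)
2081: Wednesday
2082: Thursday
2083: Friday
2084: Saturday (leap)
2084 begins on a Saturday and is a leap year.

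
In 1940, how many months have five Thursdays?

4

A month of length L has five Thursdays iff its first Thursday is on day ≤ L−28 (so day 1–3 in a 31-day month, 1–2 in a 30-day month, day 1 in a leap February).
Checking each month of 1940: Jan starts Mon (31d); Feb starts Thu (29d) ✓; Mar starts Fri (31d); Apr starts Mon (30d); May starts Wed (31d) ✓; Jun starts Sat (30d); Jul starts Mon (31d); Aug starts Thu (31d) ✓; Sep starts Sun (30d); Oct starts Tue (31d) ✓; Nov starts Fri (30d); Dec starts Sun (31d).
Five-Thursday months: February, May, August, October → 4.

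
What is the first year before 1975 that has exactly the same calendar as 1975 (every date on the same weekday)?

1969

Two years share a calendar iff Jan 1 falls on the same weekday and both are leap or both are common. 1975: Jan 1 is Wednesday, common year.
1974: Jan 1 Tuesday, common
1973: Jan 1 Monday, common
1972: Jan 1 Saturday, leap
1971: Jan 1 Friday, common
1970: Jan 1 Thursday, common
1969: Jan 1 Wednesday, common
1969 matches on both conditions.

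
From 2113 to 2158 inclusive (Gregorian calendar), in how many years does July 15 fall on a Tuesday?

6

Track July 15's weekday year by year (advancing +1, or +2 across a Feb 29):
  2113: Sat  2114: Sun (+1)  2115: Mon (+1)  2116: Wed (+2)  2117: Thu (+1)
  2118: Fri (+1)  2119: Sat (+1)  2120: Mon (+2)  2121: Tue (+1) ✓  2122: Wed (+1)
  2123: Thu (+1)  2124: Sat (+2)  2125: Sun (+1)  2126: Mon (+1)  … (18 more years) …
  2145: Thu (+1)  2146: Fri (+1)  2147: Sat (+1)  2148: Mon (+2)  2149: Tue (+1) ✓
  2150: Wed (+1)  2151: Thu (+1)  2152: Sat (+2)  2153: Sun (+1)  2154: Mon (+1)
  2155: Tue (+1) ✓  2156: Thu (+2)  2157: Fri (+1)  2158: Sat (+1)
Tuesday years: 2121, 2127, 2132, 2138, 2149, 2155 — 6 in total.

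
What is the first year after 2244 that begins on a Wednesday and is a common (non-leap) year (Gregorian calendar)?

2245

Jan 1 advances by 2 weekdays after a leap year and by 1 after a common year.
2244: Jan 1 is Monday (leap).
2245: Wednesday
2245 begins on a Wednesday and is a common year.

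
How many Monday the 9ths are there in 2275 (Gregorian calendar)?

1

Check the 9th of each month of 2275: Jan 9: Sat, Feb 9: Tue, Mar 9: Tue, Apr 9: Fri, May 9: Sun, Jun 9: Wed, Jul 9: Fri, Aug 9: Mon, Sep 9: Thu, Oct 9: Sat, Nov 9: Tue, Dec 9: Thu.
Monday occurs in August — 1 month.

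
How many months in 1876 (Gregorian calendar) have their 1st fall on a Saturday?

Check the 1st of each month of 1876: Jan 1: Sat, Feb 1: Tue, Mar 1: Wed, Apr 1: Sat, May 1: Mon, Jun 1: Thu, Jul 1: Sat, Aug 1: Tue, Sep 1: Fri, Oct 1: Sun, Nov 1: Wed, Dec 1: Fri.
Saturday occurs in January, April, July — 3 months.

3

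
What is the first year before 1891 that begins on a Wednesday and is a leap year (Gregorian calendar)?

Jan 1 advances by 2 weekdays after a leap year and by 1 after a common year.
1891: Jan 1 is Thursday.
1890: Wednesday
1889: Tuesday
1888: Sunday (leap)
1887: Saturday
1886: Friday
1885: Thursday
1884: Tuesday (leap)
1883: Monday
1882: Sunday
1881: Saturday
1880: Thursday (leap)
1879: Wednesday
1878: Tuesday
1877: Monday
1876: Saturday (leap)
1875: Friday
1874: Thursday
1873: Wednesday
1872: Monday (leap)
1871: Sunday
1870: Saturday
1869: Friday
1868: Wednesday (leap)
1868 begins on a Wednesday and is a leap year.

1868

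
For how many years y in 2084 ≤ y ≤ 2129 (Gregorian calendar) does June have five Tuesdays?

13

June has 30 days; it has five Tuesdays when Tuesday falls among the first (month-length − 28) days — i.e. when June 1 is one of Tuesday/Monday.
June 1 by year: 2084:Thu 2085:Fri 2086:Sat 2087:Sun 2088:Tue✓ 2089:Wed 2090:Thu 2091:Fri 2092:Sun 2093:Mon✓ 2094:Tue✓ 2095:Wed 2096:Fri 2097:Sat 2098:Sun …(16 more)… 2115:Sat 2116:Mon✓ 2117:Tue✓ 2118:Wed 2119:Thu 2120:Sat 2121:Sun 2122:Mon✓ 2123:Tue✓ 2124:Thu 2125:Fri 2126:Sat 2127:Sun 2128:Tue✓ 2129:Wed
Years with five Tuesdays: 2088, 2093, 2094, 2099, 2100, 2105, 2106, 2111, 2116, 2117, 2122, 2123, 2128 → 13.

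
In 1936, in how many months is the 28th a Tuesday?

3

Check the 28th of each month of 1936: Jan 28: Tue, Feb 28: Fri, Mar 28: Sat, Apr 28: Tue, May 28: Thu, Jun 28: Sun, Jul 28: Tue, Aug 28: Fri, Sep 28: Mon, Oct 28: Wed, Nov 28: Sat, Dec 28: Mon.
Tuesday occurs in January, April, July — 3 months.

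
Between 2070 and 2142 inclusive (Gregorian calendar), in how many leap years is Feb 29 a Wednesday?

3

Leap years in 2070–2142: 17 of them.
Feb 29 weekday advances by 5 (mod 7) from one leap year to the next four years later (or differs when a century non-leap intervenes).
Leap-day weekdays: 2072:Mon 2076:Sat 2080:Thu 2084:Tue 2088:Sun 2092:Fri 2096:Wed✓ 2104:Fri 2108:Wed✓ 2112:Mon 2116:Sat 2120:Thu 2124:Tue 2128:Sun 2132:Fri 2136:Wed✓ 2140:Mon
Wednesday: 2096, 2108, 2136 → 3.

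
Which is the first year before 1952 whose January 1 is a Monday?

Jan 1 advances by 2 weekdays after a leap year and by 1 after a common year.
1952: Jan 1 is Tuesday (leap).
1951: Monday
1951 begins on a Monday

1951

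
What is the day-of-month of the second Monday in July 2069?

July 1, 2069 is a Monday, so the first Monday is the 1st.
The second Monday is 1 + 7 = 8.

8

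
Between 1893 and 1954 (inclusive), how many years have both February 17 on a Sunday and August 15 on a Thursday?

7

Check each year's weekday for February 17 and August 15:
  1893: Fri/Tue  1894: Sat/Wed  1895: Sun/Thu ✓  1896: Mon/Sat  1897: Wed/Sun  1898: Thu/Mon  1899: Fri/Tue  1900: Sat/Wed  1901: Sun/Thu ✓  1902: Mon/Fri  1903: Tue/Sat  1904: Wed/Mon  1905: Fri/Tue  1906: Sat/Wed  …(34 more)…  1941: Mon/Fri  1942: Tue/Sat  1943: Wed/Sun  1944: Thu/Tue  1945: Sat/Wed  1946: Sun/Thu ✓  1947: Mon/Fri  1948: Tue/Sun  1949: Thu/Mon  1950: Fri/Tue  1951: Sat/Wed  1952: Sun/Fri  1953: Tue/Sat  1954: Wed/Sun
Both conditions hold in: 1895, 1901, 1907, 1918, 1929, 1935, 1946 — 7.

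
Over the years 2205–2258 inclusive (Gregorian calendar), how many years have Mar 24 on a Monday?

Track Mar 24's weekday year by year (advancing +1, or +2 across a Feb 29):
  2205: Sun  2206: Mon (+1) ✓  2207: Tue (+1)  2208: Thu (+2)  2209: Fri (+1)
  2210: Sat (+1)  2211: Sun (+1)  2212: Tue (+2)  2213: Wed (+1)  2214: Thu (+1)
  2215: Fri (+1)  2216: Sun (+2)  2217: Mon (+1) ✓  2218: Tue (+1)  … (26 more years) …
  2245: Mon (+1) ✓  2246: Tue (+1)  2247: Wed (+1)  2248: Fri (+2)  2249: Sat (+1)
  2250: Sun (+1)  2251: Mon (+1) ✓  2252: Wed (+2)  2253: Thu (+1)  2254: Fri (+1)
  2255: Sat (+1)  2256: Mon (+2) ✓  2257: Tue (+1)  2258: Wed (+1)
Monday years: 2206, 2217, 2223, 2228, 2234, 2245, 2251, 2256 — 8 in total.

8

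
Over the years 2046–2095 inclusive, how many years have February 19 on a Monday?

Track February 19's weekday year by year (advancing +1, or +2 across a Feb 29):
  2046: Mon ✓  2047: Tue (+1)  2048: Wed (+1)  2049: Fri (+2)  2050: Sat (+1)
  2051: Sun (+1)  2052: Mon (+1) ✓  2053: Wed (+2)  2054: Thu (+1)  2055: Fri (+1)
  2056: Sat (+1)  2057: Mon (+2) ✓  2058: Tue (+1)  2059: Wed (+1)  … (22 more years) …
  2082: Thu (+1)  2083: Fri (+1)  2084: Sat (+1)  2085: Mon (+2) ✓  2086: Tue (+1)
  2087: Wed (+1)  2088: Thu (+1)  2089: Sat (+2)  2090: Sun (+1)  2091: Mon (+1) ✓
  2092: Tue (+1)  2093: Thu (+2)  2094: Fri (+1)  2095: Sat (+1)
Monday years: 2046, 2052, 2057, 2063, 2074, 2080, 2085, 2091 — 8 in total.

8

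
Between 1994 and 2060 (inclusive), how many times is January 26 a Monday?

Track January 26's weekday year by year (advancing +1, or +2 across a Feb 29):
  1994: Wed  1995: Thu (+1)  1996: Fri (+1)  1997: Sun (+2)  1998: Mon (+1) ✓
  1999: Tue (+1)  2000: Wed (+1)  2001: Fri (+2)  2002: Sat (+1)  2003: Sun (+1)
  2004: Mon (+1) ✓  2005: Wed (+2)  2006: Thu (+1)  2007: Fri (+1)  … (39 more years) …
  2047: Sat (+1)  2048: Sun (+1)  2049: Tue (+2)  2050: Wed (+1)  2051: Thu (+1)
  2052: Fri (+1)  2053: Sun (+2)  2054: Mon (+1) ✓  2055: Tue (+1)  2056: Wed (+1)
  2057: Fri (+2)  2058: Sat (+1)  2059: Sun (+1)  2060: Mon (+1) ✓
Monday years: 1998, 2004, 2009, 2015, 2026, 2032, 2037, 2043, 2054, 2060 — 10 in total.

10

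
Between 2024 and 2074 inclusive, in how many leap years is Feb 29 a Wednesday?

Leap years in 2024–2074: 13 of them.
Feb 29 weekday advances by 5 (mod 7) from one leap year to the next four years later (or differs when a century non-leap intervenes).
Leap-day weekdays: 2024:Thu 2028:Tue 2032:Sun 2036:Fri 2040:Wed✓ 2044:Mon 2048:Sat 2052:Thu 2056:Tue 2060:Sun 2064:Fri 2068:Wed✓ 2072:Mon
Wednesday: 2040, 2068 → 2.

2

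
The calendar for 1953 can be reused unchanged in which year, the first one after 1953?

Two years share a calendar iff Jan 1 falls on the same weekday and both are leap or both are common. 1953: Jan 1 is Thursday, common year.
1954: Jan 1 Friday, common
1955: Jan 1 Saturday, common
1956: Jan 1 Sunday, leap
1957: Jan 1 Tuesday, common
1958: Jan 1 Wednesday, common
1959: Jan 1 Thursday, common
1959 matches on both conditions.

1959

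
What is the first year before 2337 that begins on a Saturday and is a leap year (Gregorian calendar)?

2316

Jan 1 advances by 2 weekdays after a leap year and by 1 after a common year.
2337: Jan 1 is Friday.
2336: Wednesday (leap)
2335: Tuesday
2334: Monday
2333: Sunday
2332: Friday (leap)
2331: Thursday
2330: Wednesday
2329: Tuesday
2328: Sunday (leap)
2327: Saturday
2326: Friday
2325: Thursday
2324: Tuesday (leap)
2323: Monday
2322: Sunday
2321: Saturday
2320: Thursday (leap)
2319: Wednesday
2318: Tuesday
2317: Monday
2316: Saturday (leap)
2316 begins on a Saturday and is a leap year.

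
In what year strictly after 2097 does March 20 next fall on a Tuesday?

2103

From one year to the next, a fixed date's weekday advances by 1, or by 2 when a Feb 29 lies between the two dates.
2097: March 20 is Wednesday.
2098: Thursday (+1)
2099: Friday (+1)
2100: Saturday (+1)
2101: Sunday (+1)
2102: Monday (+1)
2103: Tuesday (+1)
March 20 falls on a Tuesday in 2103.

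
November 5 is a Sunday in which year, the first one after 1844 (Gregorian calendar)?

1848

From one year to the next, a fixed date's weekday advances by 1, or by 2 when a Feb 29 lies between the two dates.
1844: November 5 is Tuesday.
1845: Wednesday (+1)
1846: Thursday (+1)
1847: Friday (+1)
1848: Sunday (+2)
November 5 falls on a Sunday in 1848.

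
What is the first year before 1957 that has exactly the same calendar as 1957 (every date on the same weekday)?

1946

Two years share a calendar iff Jan 1 falls on the same weekday and both are leap or both are common. 1957: Jan 1 is Tuesday, common year.
1956: Jan 1 Sunday, leap
1955: Jan 1 Saturday, common
1954: Jan 1 Friday, common
1953: Jan 1 Thursday, common
1952: Jan 1 Tuesday, leap
1951: Jan 1 Monday, common
1950: Jan 1 Sunday, common
1949: Jan 1 Saturday, common
1948: Jan 1 Thursday, leap
1947: Jan 1 Wednesday, common
1946: Jan 1 Tuesday, common
1946 matches on both conditions.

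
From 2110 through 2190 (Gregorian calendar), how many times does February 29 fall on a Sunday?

Leap years in 2110–2190: 20 of them.
Feb 29 weekday advances by 5 (mod 7) from one leap year to the next four years later (or differs when a century non-leap intervenes).
Leap-day weekdays: 2112:Mon 2116:Sat 2120:Thu 2124:Tue 2128:Sun✓ 2132:Fri 2136:Wed 2140:Mon 2144:Sat 2148:Thu 2152:Tue 2156:Sun✓ 2160:Fri 2164:Wed 2168:Mon 2172:Sat 2176:Thu 2180:Tue 2184:Sun✓ 2188:Fri
Sunday: 2128, 2156, 2184 → 3.

3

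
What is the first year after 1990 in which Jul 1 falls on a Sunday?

2001

From one year to the next, a fixed date's weekday advances by 1, or by 2 when a Feb 29 lies between the two dates.
1990: July 1 is Sunday.
1991: Monday (+1)
1992: Wednesday (+2)
1993: Thursday (+1)
1994: Friday (+1)
1995: Saturday (+1)
1996: Monday (+2)
1997: Tuesday (+1)
1998: Wednesday (+1)
1999: Thursday (+1)
2000: Saturday (+2)
2001: Sunday (+1)
Jul 1 falls on a Sunday in 2001.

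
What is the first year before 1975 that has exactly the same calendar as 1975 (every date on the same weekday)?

Two years share a calendar iff Jan 1 falls on the same weekday and both are leap or both are common. 1975: Jan 1 is Wednesday, common year.
1974: Jan 1 Tuesday, common
1973: Jan 1 Monday, common
1972: Jan 1 Saturday, leap
1971: Jan 1 Friday, common
1970: Jan 1 Thursday, common
1969: Jan 1 Wednesday, common
1969 matches on both conditions.

1969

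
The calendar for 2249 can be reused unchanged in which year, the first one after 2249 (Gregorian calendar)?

2255

Two years share a calendar iff Jan 1 falls on the same weekday and both are leap or both are common. 2249: Jan 1 is Monday, common year.
2250: Jan 1 Tuesday, common
2251: Jan 1 Wednesday, common
2252: Jan 1 Thursday, leap
2253: Jan 1 Saturday, common
2254: Jan 1 Sunday, common
2255: Jan 1 Monday, common
2255 matches on both conditions.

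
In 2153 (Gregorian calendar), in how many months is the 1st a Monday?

Check the 1st of each month of 2153: Jan 1: Mon, Feb 1: Thu, Mar 1: Thu, Apr 1: Sun, May 1: Tue, Jun 1: Fri, Jul 1: Sun, Aug 1: Wed, Sep 1: Sat, Oct 1: Mon, Nov 1: Thu, Dec 1: Sat.
Monday occurs in January, October — 2 months.

2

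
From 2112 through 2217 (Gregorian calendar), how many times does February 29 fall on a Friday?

3

Leap years in 2112–2217: 26 of them.
Feb 29 weekday advances by 5 (mod 7) from one leap year to the next four years later (or differs when a century non-leap intervenes).
Leap-day weekdays: 2112:Mon 2116:Sat 2120:Thu 2124:Tue 2128:Sun 2132:Fri✓ 2136:Wed 2140:Mon 2144:Sat 2148:Thu 2152:Tue 2156:Sun 2160:Fri✓ 2164:Wed 2168:Mon 2172:Sat 2176:Thu 2180:Tue 2184:Sun 2188:Fri✓ 2192:Wed 2196:Mon 2204:Wed 2208:Mon 2212:Sat 2216:Thu
Friday: 2132, 2160, 2188 → 3.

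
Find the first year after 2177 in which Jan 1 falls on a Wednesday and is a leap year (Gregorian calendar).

2212

Jan 1 advances by 2 weekdays after a leap year and by 1 after a common year.
2177: Jan 1 is Wednesday.
2178: Thursday
2179: Friday
2180: Saturday (leap)
2181: Monday
2182: Tuesday
2183: Wednesday
2184: Thursday (leap)
2185: Saturday
2186: Sunday
2187: Monday
2188: Tuesday (leap)
2189: Thursday
2190: Friday
2191: Saturday
2192: Sunday (leap)
2193: Tuesday
2194: Wednesday
2195: Thursday
2196: Friday (leap)
2197: Sunday
2198: Monday
2199: Tuesday
2200: Wednesday
2201: Thursday
2202: Friday
2203: Saturday
2204: Sunday (leap)
2205: Tuesday
2206: Wednesday
2207: Thursday
2208: Friday (leap)
2209: Sunday
2210: Monday
2211: Tuesday
2212: Wednesday (leap)
2212 begins on a Wednesday and is a leap year.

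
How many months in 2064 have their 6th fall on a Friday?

Check the 6th of each month of 2064: Jan 6: Sun, Feb 6: Wed, Mar 6: Thu, Apr 6: Sun, May 6: Tue, Jun 6: Fri, Jul 6: Sun, Aug 6: Wed, Sep 6: Sat, Oct 6: Mon, Nov 6: Thu, Dec 6: Sat.
Friday occurs in June — 1 month.

1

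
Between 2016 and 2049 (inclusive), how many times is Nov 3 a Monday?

Track Nov 3's weekday year by year (advancing +1, or +2 across a Feb 29):
  2016: Thu  2017: Fri (+1)  2018: Sat (+1)  2019: Sun (+1)  2020: Tue (+2)
  2021: Wed (+1)  2022: Thu (+1)  2023: Fri (+1)  2024: Sun (+2)  2025: Mon (+1) ✓
  2026: Tue (+1)  2027: Wed (+1)  2028: Fri (+2)  2029: Sat (+1)  … (6 more years) …
  2036: Mon (+2) ✓  2037: Tue (+1)  2038: Wed (+1)  2039: Thu (+1)  2040: Sat (+2)
  2041: Sun (+1)  2042: Mon (+1) ✓  2043: Tue (+1)  2044: Thu (+2)  2045: Fri (+1)
  2046: Sat (+1)  2047: Sun (+1)  2048: Tue (+2)  2049: Wed (+1)
Monday years: 2025, 2031, 2036, 2042 — 4 in total.

4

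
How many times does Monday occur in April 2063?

April 2063 has 30 days and begins on Sunday.
The first Monday is April 2.
Mondays fall on 2, 9, 16, 23, 30 — that's 5.

5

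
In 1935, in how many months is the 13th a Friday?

2

Check the 13th of each month of 1935: Jan 13: Sun, Feb 13: Wed, Mar 13: Wed, Apr 13: Sat, May 13: Mon, Jun 13: Thu, Jul 13: Sat, Aug 13: Tue, Sep 13: Fri, Oct 13: Sun, Nov 13: Wed, Dec 13: Fri.
Friday occurs in September, December — 2 months.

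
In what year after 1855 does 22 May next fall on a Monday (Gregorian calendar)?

1865

From one year to the next, a fixed date's weekday advances by 1, or by 2 when a Feb 29 lies between the two dates.
1855: May 22 is Tuesday.
1856: Thursday (+2)
1857: Friday (+1)
1858: Saturday (+1)
1859: Sunday (+1)
1860: Tuesday (+2)
1861: Wednesday (+1)
1862: Thursday (+1)
1863: Friday (+1)
1864: Sunday (+2)
1865: Monday (+1)
22 May falls on a Monday in 1865.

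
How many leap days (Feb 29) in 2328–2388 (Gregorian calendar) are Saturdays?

2

Leap years in 2328–2388: 16 of them.
Feb 29 weekday advances by 5 (mod 7) from one leap year to the next four years later (or differs when a century non-leap intervenes).
Leap-day weekdays: 2328:Wed 2332:Mon 2336:Sat✓ 2340:Thu 2344:Tue 2348:Sun 2352:Fri 2356:Wed 2360:Mon 2364:Sat✓ 2368:Thu 2372:Tue 2376:Sun 2380:Fri 2384:Wed 2388:Mon
Saturday: 2336, 2364 → 2.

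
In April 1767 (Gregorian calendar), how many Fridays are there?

4

April 1767 has 30 days and begins on Wednesday.
The first Friday is April 3.
Fridays fall on 3, 10, 17, 24 — that's 4.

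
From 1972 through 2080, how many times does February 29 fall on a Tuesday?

Leap years in 1972–2080: 28 of them.
Feb 29 weekday advances by 5 (mod 7) from one leap year to the next four years later (or differs when a century non-leap intervenes).
Leap-day weekdays: 1972:Tue✓ 1976:Sun 1980:Fri 1984:Wed 1988:Mon 1992:Sat 1996:Thu 2000:Tue✓ 2004:Sun 2008:Fri 2012:Wed 2016:Mon 2020:Sat 2024:Thu 2028:Tue✓ 2032:Sun 2036:Fri 2040:Wed 2044:Mon 2048:Sat 2052:Thu 2056:Tue✓ 2060:Sun 2064:Fri 2068:Wed 2072:Mon 2076:Sat 2080:Thu
Tuesday: 1972, 2000, 2028, 2056 → 4.

4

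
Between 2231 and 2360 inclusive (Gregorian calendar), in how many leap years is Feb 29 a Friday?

Leap years in 2231–2360: 32 of them.
Feb 29 weekday advances by 5 (mod 7) from one leap year to the next four years later (or differs when a century non-leap intervenes).
Leap-day weekdays: 2232:Wed 2236:Mon 2240:Sat 2244:Thu 2248:Tue 2252:Sun 2256:Fri✓ 2260:Wed 2264:Mon 2268:Sat 2272:Thu 2276:Tue 2280:Sun …(6 more)… 2312:Thu 2316:Tue 2320:Sun 2324:Fri✓ 2328:Wed 2332:Mon 2336:Sat 2340:Thu 2344:Tue 2348:Sun 2352:Fri✓ 2356:Wed 2360:Mon
Friday: 2256, 2284, 2324, 2352 → 4.

4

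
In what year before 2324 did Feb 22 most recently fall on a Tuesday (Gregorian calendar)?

From one year to the next, a fixed date's weekday advances by 1, or by 2 when a Feb 29 lies between the two dates.
2324: February 22 is Friday.
2323: Thursday (−1)
2322: Wednesday (−1)
2321: Tuesday (−1)
Feb 22 falls on a Tuesday in 2321.

2321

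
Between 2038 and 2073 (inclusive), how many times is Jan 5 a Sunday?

Track Jan 5's weekday year by year (advancing +1, or +2 across a Feb 29):
  2038: Tue  2039: Wed (+1)  2040: Thu (+1)  2041: Sat (+2)  2042: Sun (+1) ✓
  2043: Mon (+1)  2044: Tue (+1)  2045: Thu (+2)  2046: Fri (+1)  2047: Sat (+1)
  2048: Sun (+1) ✓  2049: Tue (+2)  2050: Wed (+1)  2051: Thu (+1)  … (8 more years) …
  2060: Mon (+1)  2061: Wed (+2)  2062: Thu (+1)  2063: Fri (+1)  2064: Sat (+1)
  2065: Mon (+2)  2066: Tue (+1)  2067: Wed (+1)  2068: Thu (+1)  2069: Sat (+2)
  2070: Sun (+1) ✓  2071: Mon (+1)  2072: Tue (+1)  2073: Thu (+2)
Sunday years: 2042, 2048, 2053, 2059, 2070 — 5 in total.

5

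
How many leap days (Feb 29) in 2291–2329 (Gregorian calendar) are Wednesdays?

1

Leap years in 2291–2329: 9 of them.
Feb 29 weekday advances by 5 (mod 7) from one leap year to the next four years later (or differs when a century non-leap intervenes).
Leap-day weekdays: 2292:Mon 2296:Sat 2304:Mon 2308:Sat 2312:Thu 2316:Tue 2320:Sun 2324:Fri 2328:Wed✓
Wednesday: 2328 → 1.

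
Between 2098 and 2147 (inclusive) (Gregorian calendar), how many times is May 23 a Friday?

7

Track May 23's weekday year by year (advancing +1, or +2 across a Feb 29):
  2098: Fri ✓  2099: Sat (+1)  2100: Sun (+1)  2101: Mon (+1)  2102: Tue (+1)
  2103: Wed (+1)  2104: Fri (+2) ✓  2105: Sat (+1)  2106: Sun (+1)  2107: Mon (+1)
  2108: Wed (+2)  2109: Thu (+1)  2110: Fri (+1) ✓  2111: Sat (+1)  … (22 more years) …
  2134: Sun (+1)  2135: Mon (+1)  2136: Wed (+2)  2137: Thu (+1)  2138: Fri (+1) ✓
  2139: Sat (+1)  2140: Mon (+2)  2141: Tue (+1)  2142: Wed (+1)  2143: Thu (+1)
  2144: Sat (+2)  2145: Sun (+1)  2146: Mon (+1)  2147: Tue (+1)
Friday years: 2098, 2104, 2110, 2121, 2127, 2132, 2138 — 7 in total.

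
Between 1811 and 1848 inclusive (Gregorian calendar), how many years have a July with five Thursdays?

July has 31 days; it has five Thursdays when Thursday falls among the first (month-length − 28) days — i.e. when July 1 is one of Thursday/Wednesday/Tuesday.
July 1 by year: 1811:Mon 1812:Wed✓ 1813:Thu✓ 1814:Fri 1815:Sat 1816:Mon 1817:Tue✓ 1818:Wed✓ 1819:Thu✓ 1820:Sat 1821:Sun 1822:Mon 1823:Tue✓ 1824:Thu✓ 1825:Fri …(8 more)… 1834:Tue✓ 1835:Wed✓ 1836:Fri 1837:Sat 1838:Sun 1839:Mon 1840:Wed✓ 1841:Thu✓ 1842:Fri 1843:Sat 1844:Mon 1845:Tue✓ 1846:Wed✓ 1847:Thu✓ 1848:Sat
Years with five Thursdays: 1812, 1813, 1817, 1818, 1819, 1823, 1824, 1828, 1829, 1830, 1834, 1835, 1840, 1841, 1845, 1846, 1847 → 17.

17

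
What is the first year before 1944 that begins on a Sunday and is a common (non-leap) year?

1939

Jan 1 advances by 2 weekdays after a leap year and by 1 after a common year.
1944: Jan 1 is Saturday (leap).
1943: Friday
1942: Thursday
1941: Wednesday
1940: Monday (leap)
1939: Sunday
1939 begins on a Sunday and is a common year.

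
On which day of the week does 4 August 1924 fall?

January 1, 1924 is a Tuesday.
August 4 is day 217 of the year, i.e. 216 days after Jan 1.
216 mod 7 = 6, so advance 6 weekdays from Tuesday: Monday.

Monday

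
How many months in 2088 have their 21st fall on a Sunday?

Check the 21st of each month of 2088: Jan 21: Wed, Feb 21: Sat, Mar 21: Sun, Apr 21: Wed, May 21: Fri, Jun 21: Mon, Jul 21: Wed, Aug 21: Sat, Sep 21: Tue, Oct 21: Thu, Nov 21: Sun, Dec 21: Tue.
Sunday occurs in March, November — 2 months.

2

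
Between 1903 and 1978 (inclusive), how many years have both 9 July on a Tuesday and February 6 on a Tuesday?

Check each year's weekday for 9 July and February 6:
  1903: Thu/Fri  1904: Sat/Sat  1905: Sun/Mon  1906: Mon/Tue  1907: Tue/Wed  1908: Thu/Thu  1909: Fri/Sat  1910: Sat/Sun  1911: Sun/Mon  1912: Tue/Tue ✓  1913: Wed/Thu  1914: Thu/Fri  1915: Fri/Sat  1916: Sun/Sun  …(48 more)…  1965: Fri/Sat  1966: Sat/Sun  1967: Sun/Mon  1968: Tue/Tue ✓  1969: Wed/Thu  1970: Thu/Fri  1971: Fri/Sat  1972: Sun/Sun  1973: Mon/Tue  1974: Tue/Wed  1975: Wed/Thu  1976: Fri/Fri  1977: Sat/Sun  1978: Sun/Mon
Both conditions hold in: 1912, 1940, 1968 — 3.

3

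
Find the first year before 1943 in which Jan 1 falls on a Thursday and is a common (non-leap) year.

Jan 1 advances by 2 weekdays after a leap year and by 1 after a common year.
1943: Jan 1 is Friday.
1942: Thursday
1942 begins on a Thursday and is a common year.

1942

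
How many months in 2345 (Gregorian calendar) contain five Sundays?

4

A month of length L has five Sundays iff its first Sunday is on day ≤ L−28 (so day 1–3 in a 31-day month, 1–2 in a 30-day month, day 1 in a leap February).
Checking each month of 2345: Jan starts Mon (31d); Feb starts Thu (28d); Mar starts Thu (31d); Apr starts Sun (30d) ✓; May starts Tue (31d); Jun starts Fri (30d); Jul starts Sun (31d) ✓; Aug starts Wed (31d); Sep starts Sat (30d) ✓; Oct starts Mon (31d); Nov starts Thu (30d); Dec starts Sat (31d) ✓.
Five-Sunday months: April, July, September, December → 4.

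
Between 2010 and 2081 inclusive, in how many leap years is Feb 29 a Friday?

2

Leap years in 2010–2081: 18 of them.
Feb 29 weekday advances by 5 (mod 7) from one leap year to the next four years later (or differs when a century non-leap intervenes).
Leap-day weekdays: 2012:Wed 2016:Mon 2020:Sat 2024:Thu 2028:Tue 2032:Sun 2036:Fri✓ 2040:Wed 2044:Mon 2048:Sat 2052:Thu 2056:Tue 2060:Sun 2064:Fri✓ 2068:Wed 2072:Mon 2076:Sat 2080:Thu
Friday: 2036, 2064 → 2.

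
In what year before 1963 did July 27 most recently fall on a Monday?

From one year to the next, a fixed date's weekday advances by 1, or by 2 when a Feb 29 lies between the two dates.
1963: July 27 is Saturday.
1962: Friday (−1)
1961: Thursday (−1)
1960: Wednesday (−1)
1959: Monday (−2)
July 27 falls on a Monday in 1959.

1959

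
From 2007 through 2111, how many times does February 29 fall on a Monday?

3

Leap years in 2007–2111: 25 of them.
Feb 29 weekday advances by 5 (mod 7) from one leap year to the next four years later (or differs when a century non-leap intervenes).
Leap-day weekdays: 2008:Fri 2012:Wed 2016:Mon✓ 2020:Sat 2024:Thu 2028:Tue 2032:Sun 2036:Fri 2040:Wed 2044:Mon✓ 2048:Sat 2052:Thu 2056:Tue 2060:Sun 2064:Fri 2068:Wed 2072:Mon✓ 2076:Sat 2080:Thu 2084:Tue 2088:Sun 2092:Fri 2096:Wed 2104:Fri 2108:Wed
Monday: 2016, 2044, 2072 → 3.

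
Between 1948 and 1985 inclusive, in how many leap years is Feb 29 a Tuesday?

1

Leap years in 1948–1985: 10 of them.
Feb 29 weekday advances by 5 (mod 7) from one leap year to the next four years later (or differs when a century non-leap intervenes).
Leap-day weekdays: 1948:Sun 1952:Fri 1956:Wed 1960:Mon 1964:Sat 1968:Thu 1972:Tue✓ 1976:Sun 1980:Fri 1984:Wed
Tuesday: 1972 → 1.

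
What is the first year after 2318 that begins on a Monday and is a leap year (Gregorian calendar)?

Jan 1 advances by 2 weekdays after a leap year and by 1 after a common year.
2318: Jan 1 is Tuesday.
2319: Wednesday
2320: Thursday (leap)
2321: Saturday
2322: Sunday
2323: Monday
2324: Tuesday (leap)
2325: Thursday
2326: Friday
2327: Saturday
2328: Sunday (leap)
2329: Tuesday
2330: Wednesday
2331: Thursday
2332: Friday (leap)
2333: Sunday
2334: Monday
2335: Tuesday
2336: Wednesday (leap)
2337: Friday
2338: Saturday
2339: Sunday
2340: Monday (leap)
2340 begins on a Monday and is a leap year.

2340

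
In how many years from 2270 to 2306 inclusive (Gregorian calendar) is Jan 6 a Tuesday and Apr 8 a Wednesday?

4

Check each year's weekday for Jan 6 and Apr 8:
  2270: Thu/Fri  2271: Fri/Sat  2272: Sat/Mon  2273: Mon/Tue  2274: Tue/Wed ✓  2275: Wed/Thu  2276: Thu/Sat  2277: Sat/Sun  2278: Sun/Mon  2279: Mon/Tue  2280: Tue/Thu  2281: Thu/Fri  2282: Fri/Sat  2283: Sat/Sun  …(9 more)…  2293: Fri/Sat  2294: Sat/Sun  2295: Sun/Mon  2296: Mon/Wed  2297: Wed/Thu  2298: Thu/Fri  2299: Fri/Sat  2300: Sat/Sun  2301: Sun/Mon  2302: Mon/Tue  2303: Tue/Wed ✓  2304: Wed/Fri  2305: Fri/Sat  2306: Sat/Sun
Both conditions hold in: 2274, 2285, 2291, 2303 — 4.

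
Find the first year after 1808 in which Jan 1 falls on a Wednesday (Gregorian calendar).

Jan 1 advances by 2 weekdays after a leap year and by 1 after a common year.
1808: Jan 1 is Friday (leap).
1809: Sunday
1810: Monday
1811: Tuesday
1812: Wednesday (leap)
1812 begins on a Wednesday

1812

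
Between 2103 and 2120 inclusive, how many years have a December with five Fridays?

December has 31 days; it has five Fridays when Friday falls among the first (month-length − 28) days — i.e. when December 1 is one of Friday/Thursday/Wednesday.
December 1 by year: 2103:Sat 2104:Mon 2105:Tue 2106:Wed✓ 2107:Thu✓ 2108:Sat 2109:Sun 2110:Mon 2111:Tue 2112:Thu✓ 2113:Fri✓ 2114:Sat 2115:Sun 2116:Tue 2117:Wed✓ 2118:Thu✓ 2119:Fri✓ 2120:Sun
Years with five Fridays: 2106, 2107, 2112, 2113, 2117, 2118, 2119 → 7.

7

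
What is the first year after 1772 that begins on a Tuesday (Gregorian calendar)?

Jan 1 advances by 2 weekdays after a leap year and by 1 after a common year.
1772: Jan 1 is Wednesday (leap).
1773: Friday
1774: Saturday
1775: Sunday
1776: Monday (leap)
1777: Wednesday
1778: Thursday
1779: Friday
1780: Saturday (leap)
1781: Monday
1782: Tuesday
1782 begins on a Tuesday

1782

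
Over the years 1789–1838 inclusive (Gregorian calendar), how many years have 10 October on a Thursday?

Track 10 October's weekday year by year (advancing +1, or +2 across a Feb 29):
  1789: Sat  1790: Sun (+1)  1791: Mon (+1)  1792: Wed (+2)  1793: Thu (+1) ✓
  1794: Fri (+1)  1795: Sat (+1)  1796: Mon (+2)  1797: Tue (+1)  1798: Wed (+1)
  1799: Thu (+1) ✓  1800: Fri (+1)  1801: Sat (+1)  1802: Sun (+1)  … (22 more years) …
  1825: Mon (+1)  1826: Tue (+1)  1827: Wed (+1)  1828: Fri (+2)  1829: Sat (+1)
  1830: Sun (+1)  1831: Mon (+1)  1832: Wed (+2)  1833: Thu (+1) ✓  1834: Fri (+1)
  1835: Sat (+1)  1836: Mon (+2)  1837: Tue (+1)  1838: Wed (+1)
Thursday years: 1793, 1799, 1805, 1811, 1816, 1822, 1833 — 7 in total.

7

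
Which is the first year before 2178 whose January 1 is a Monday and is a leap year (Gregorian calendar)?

Jan 1 advances by 2 weekdays after a leap year and by 1 after a common year.
2178: Jan 1 is Thursday.
2177: Wednesday
2176: Monday (leap)
2176 begins on a Monday and is a leap year.

2176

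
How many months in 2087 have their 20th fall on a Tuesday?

Check the 20th of each month of 2087: Jan 20: Mon, Feb 20: Thu, Mar 20: Thu, Apr 20: Sun, May 20: Tue, Jun 20: Fri, Jul 20: Sun, Aug 20: Wed, Sep 20: Sat, Oct 20: Mon, Nov 20: Thu, Dec 20: Sat.
Tuesday occurs in May — 1 month.

1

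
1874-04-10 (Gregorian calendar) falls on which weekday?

January 1, 1874 is a Thursday.
April 10 is day 100 of the year, i.e. 99 days after Jan 1.
99 mod 7 = 1, so advance 1 weekday from Thursday: Friday.

Friday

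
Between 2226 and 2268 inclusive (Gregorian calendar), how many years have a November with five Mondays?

12

November has 30 days; it has five Mondays when Monday falls among the first (month-length − 28) days — i.e. when November 1 is one of Monday/Sunday.
November 1 by year: 2226:Wed 2227:Thu 2228:Sat 2229:Sun✓ 2230:Mon✓ 2231:Tue 2232:Thu 2233:Fri 2234:Sat 2235:Sun✓ 2236:Tue 2237:Wed 2238:Thu 2239:Fri 2240:Sun✓ …(13 more)… 2254:Wed 2255:Thu 2256:Sat 2257:Sun✓ 2258:Mon✓ 2259:Tue 2260:Thu 2261:Fri 2262:Sat 2263:Sun✓ 2264:Tue 2265:Wed 2266:Thu 2267:Fri 2268:Sun✓
Years with five Mondays: 2229, 2230, 2235, 2240, 2241, 2246, 2247, 2252, 2257, 2258, 2263, 2268 → 12.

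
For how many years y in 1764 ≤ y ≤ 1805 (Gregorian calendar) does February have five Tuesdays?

1

February has 28 days (29 in leap years); it has five Tuesdays when Tuesday falls among the first (month-length − 28) days — i.e. when February 1 is Tuesday in a leap year (never in a common year).
February 1 by year: 1764:Wed 1765:Fri 1766:Sat 1767:Sun 1768:Mon 1769:Wed 1770:Thu 1771:Fri 1772:Sat 1773:Mon 1774:Tue 1775:Wed 1776:Thu 1777:Sat 1778:Sun …(12 more)… 1791:Tue 1792:Wed 1793:Fri 1794:Sat 1795:Sun 1796:Mon 1797:Wed 1798:Thu 1799:Fri 1800:Sat 1801:Sun 1802:Mon 1803:Tue 1804:Wed 1805:Fri
Years with five Tuesdays: 1780 → 1.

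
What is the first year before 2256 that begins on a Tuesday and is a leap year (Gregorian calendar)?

Jan 1 advances by 2 weekdays after a leap year and by 1 after a common year.
2256: Jan 1 is Tuesday (leap).
2255: Monday
2254: Sunday
2253: Saturday
2252: Thursday (leap)
2251: Wednesday
2250: Tuesday
2249: Monday
2248: Saturday (leap)
2247: Friday
2246: Thursday
2245: Wednesday
2244: Monday (leap)
2243: Sunday
2242: Saturday
2241: Friday
2240: Wednesday (leap)
2239: Tuesday
2238: Monday
2237: Sunday
2236: Friday (leap)
2235: Thursday
2234: Wednesday
2233: Tuesday
2232: Sunday (leap)
2231: Saturday
2230: Friday
2229: Thursday
2228: Tuesday (leap)
2228 begins on a Tuesday and is a leap year.

2228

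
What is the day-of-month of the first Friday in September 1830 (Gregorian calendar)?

September 1, 1830 is a Wednesday, so the first Friday is the 3rd.
The first Friday is 3 + 0 = 3.

3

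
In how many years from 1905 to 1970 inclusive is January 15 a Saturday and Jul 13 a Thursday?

2

Check each year's weekday for January 15 and Jul 13:
  1905: Sun/Thu  1906: Mon/Fri  1907: Tue/Sat  1908: Wed/Mon  1909: Fri/Tue  1910: Sat/Wed  1911: Sun/Thu  1912: Mon/Sat  1913: Wed/Sun  1914: Thu/Mon  1915: Fri/Tue  1916: Sat/Thu ✓  1917: Mon/Fri  1918: Tue/Sat  …(38 more)…  1957: Tue/Sat  1958: Wed/Sun  1959: Thu/Mon  1960: Fri/Wed  1961: Sun/Thu  1962: Mon/Fri  1963: Tue/Sat  1964: Wed/Mon  1965: Fri/Tue  1966: Sat/Wed  1967: Sun/Thu  1968: Mon/Sat  1969: Wed/Sun  1970: Thu/Mon
Both conditions hold in: 1916, 1944 — 2.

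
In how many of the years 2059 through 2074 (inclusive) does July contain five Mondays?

6

July has 31 days; it has five Mondays when Monday falls among the first (month-length − 28) days — i.e. when July 1 is one of Monday/Sunday/Saturday.
July 1 by year: 2059:Tue 2060:Thu 2061:Fri 2062:Sat✓ 2063:Sun✓ 2064:Tue 2065:Wed 2066:Thu 2067:Fri 2068:Sun✓ 2069:Mon✓ 2070:Tue 2071:Wed 2072:Fri 2073:Sat✓ 2074:Sun✓
Years with five Mondays: 2062, 2063, 2068, 2069, 2073, 2074 → 6.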